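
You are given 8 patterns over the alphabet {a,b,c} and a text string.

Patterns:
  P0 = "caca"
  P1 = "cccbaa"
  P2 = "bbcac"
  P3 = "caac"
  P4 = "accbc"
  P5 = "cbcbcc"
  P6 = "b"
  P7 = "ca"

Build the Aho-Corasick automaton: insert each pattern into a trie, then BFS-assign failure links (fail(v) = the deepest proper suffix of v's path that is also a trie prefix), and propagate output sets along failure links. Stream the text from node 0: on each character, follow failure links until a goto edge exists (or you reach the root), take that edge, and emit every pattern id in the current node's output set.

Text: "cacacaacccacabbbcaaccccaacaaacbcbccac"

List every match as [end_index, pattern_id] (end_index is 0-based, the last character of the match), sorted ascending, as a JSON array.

Construct AC machine:
Trie (insert patterns):
  0='ε' goto a→17 b→10 c→1
  1='c' goto a→2 b→22 c→5
  2='ca' goto a→15 c→3  ←P7
  3='cac' goto a→4
  4='caca' goto ·  ←P0
  5='cc' goto c→6
  6='ccc' goto b→7
  7='cccb' goto a→8
  8='cccba' goto a→9
  9='cccbaa' goto ·  ←P1
  10='b' goto b→11  ←P6
  11='bb' goto c→12
  12='bbc' goto a→13
  13='bbca' goto c→14
  14='bbcac' goto ·  ←P2
  15='caa' goto c→16
  16='caac' goto ·  ←P3
  17='a' goto c→18
  18='ac' goto c→19
  19='acc' goto b→20
  20='accb' goto c→21
  21='accbc' goto ·  ←P4
  22='cb' goto c→23
  23='cbc' goto b→24
  24='cbcb' goto c→25
  25='cbcbc' goto c→26
  26='cbcbcc' goto ·  ←P5

BFS fail/out derivation:
  fail(1) 'c': from fail(0)=0 chase 'c': 0 ⇒ 0;  out=∅∪out(0)=∅
  fail(10) 'b': from fail(0)=0 chase 'b': 0 ⇒ 0;  out={6}∪out(0)={6}
  fail(17) 'a': from fail(0)=0 chase 'a': 0 ⇒ 0;  out=∅∪out(0)=∅
  fail(2) 'ca': from fail(1)=0 chase 'a': 0 ⇒ 17;  out={7}∪out(17)={7}
  fail(5) 'cc': from fail(1)=0 chase 'c': 0 ⇒ 1;  out=∅∪out(1)=∅
  fail(11) 'bb': from fail(10)=0 chase 'b': 0 ⇒ 10;  out=∅∪out(10)={6}
  fail(18) 'ac': from fail(17)=0 chase 'c': 0 ⇒ 1;  out=∅∪out(1)=∅
  fail(22) 'cb': from fail(1)=0 chase 'b': 0 ⇒ 10;  out=∅∪out(10)={6}
  fail(3) 'cac': from fail(2)=17 chase 'c': 17 ⇒ 18;  out=∅∪out(18)=∅
  fail(6) 'ccc': from fail(5)=1 chase 'c': 1 ⇒ 5;  out=∅∪out(5)=∅
  fail(12) 'bbc': from fail(11)=10 chase 'c': 10→0 ⇒ 1;  out=∅∪out(1)=∅
  fail(15) 'caa': from fail(2)=17 chase 'a': 17→0 ⇒ 17;  out=∅∪out(17)=∅
  fail(19) 'acc': from fail(18)=1 chase 'c': 1 ⇒ 5;  out=∅∪out(5)=∅
  fail(23) 'cbc': from fail(22)=10 chase 'c': 10→0 ⇒ 1;  out=∅∪out(1)=∅
  fail(4) 'caca': from fail(3)=18 chase 'a': 18→1 ⇒ 2;  out={0}∪out(2)={0,7}
  fail(7) 'cccb': from fail(6)=5 chase 'b': 5→1 ⇒ 22;  out=∅∪out(22)={6}
  fail(13) 'bbca': from fail(12)=1 chase 'a': 1 ⇒ 2;  out=∅∪out(2)={7}
  fail(16) 'caac': from fail(15)=17 chase 'c': 17 ⇒ 18;  out={3}∪out(18)={3}
  fail(20) 'accb': from fail(19)=5 chase 'b': 5→1 ⇒ 22;  out=∅∪out(22)={6}
  fail(24) 'cbcb': from fail(23)=1 chase 'b': 1 ⇒ 22;  out=∅∪out(22)={6}
  fail(8) 'cccba': from fail(7)=22 chase 'a': 22→10→0 ⇒ 17;  out=∅∪out(17)=∅
  fail(14) 'bbcac': from fail(13)=2 chase 'c': 2 ⇒ 3;  out={2}∪out(3)={2}
  fail(21) 'accbc': from fail(20)=22 chase 'c': 22 ⇒ 23;  out={4}∪out(23)={4}
  fail(25) 'cbcbc': from fail(24)=22 chase 'c': 22 ⇒ 23;  out=∅∪out(23)=∅
  fail(9) 'cccbaa': from fail(8)=17 chase 'a': 17→0 ⇒ 17;  out={1}∪out(17)={1}
  fail(26) 'cbcbcc': from fail(25)=23 chase 'c': 23→1 ⇒ 5;  out={5}∪out(5)={5}

Text stream:
[0] read 'c'  n0⇒n1
[1] read 'a'  n1⇒n2  ** P7@[0:1]
[2] read 'c'  n2⇒n3
[3] read 'a'  n3⇒n4  ** P0@[0:3],P7@[2:3]
[4] read 'c'  n4⇒n3 ·f
[5] read 'a'  n3⇒n4  ** P0@[2:5],P7@[4:5]
[6] read 'a'  n4⇒n15 ·f
[7] read 'c'  n15⇒n16  ** P3@[4:7]
[8] read 'c'  n16⇒n19 ·f
[9] read 'c'  n19⇒n6 ·f
[10] read 'a'  n6⇒n2 ·f  ** P7@[9:10]
[11] read 'c'  n2⇒n3
[12] read 'a'  n3⇒n4  ** P0@[9:12],P7@[11:12]
[13] read 'b'  n4⇒n10 ·f  ** P6@[13:13]
[14] read 'b'  n10⇒n11  ** P6@[14:14]
[15] read 'b'  n11⇒n11 ·f  ** P6@[15:15]
[16] read 'c'  n11⇒n12
[17] read 'a'  n12⇒n13  ** P7@[16:17]
[18] read 'a'  n13⇒n15 ·f
[19] read 'c'  n15⇒n16  ** P3@[16:19]
[20] read 'c'  n16⇒n19 ·f
[21] read 'c'  n19⇒n6 ·f
[22] read 'c'  n6⇒n6 ·f
[23] read 'a'  n6⇒n2 ·f  ** P7@[22:23]
[24] read 'a'  n2⇒n15
[25] read 'c'  n15⇒n16  ** P3@[22:25]
[26] read 'a'  n16⇒n2 ·f  ** P7@[25:26]
[27] read 'a'  n2⇒n15
[28] read 'a'  n15⇒n17 ·f
[29] read 'c'  n17⇒n18
[30] read 'b'  n18⇒n22 ·f  ** P6@[30:30]
[31] read 'c'  n22⇒n23
[32] read 'b'  n23⇒n24  ** P6@[32:32]
[33] read 'c'  n24⇒n25
[34] read 'c'  n25⇒n26  ** P5@[29:34]
[35] read 'a'  n26⇒n2 ·f  ** P7@[34:35]
[36] read 'c'  n2⇒n3

All matches (sorted): [[1,7],[3,0],[3,7],[5,0],[5,7],[7,3],[10,7],[12,0],[12,7],[13,6],[14,6],[15,6],[17,7],[19,3],[23,7],[25,3],[26,7],[30,6],[32,6],[34,5],[35,7]]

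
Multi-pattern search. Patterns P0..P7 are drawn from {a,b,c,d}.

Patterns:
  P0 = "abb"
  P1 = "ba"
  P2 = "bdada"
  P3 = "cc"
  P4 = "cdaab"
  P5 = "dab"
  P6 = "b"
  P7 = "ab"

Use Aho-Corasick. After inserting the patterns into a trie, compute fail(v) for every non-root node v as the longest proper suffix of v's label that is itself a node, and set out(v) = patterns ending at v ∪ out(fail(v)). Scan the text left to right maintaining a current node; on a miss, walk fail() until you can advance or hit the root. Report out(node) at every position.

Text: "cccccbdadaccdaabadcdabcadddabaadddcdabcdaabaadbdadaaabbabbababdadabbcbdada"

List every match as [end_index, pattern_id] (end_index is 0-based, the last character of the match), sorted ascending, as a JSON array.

Build:
Trie nodes:
  0='ε' goto a→1 b→4 c→10 d→16
  1='a' goto b→2
  2='ab' goto b→3  ←P7
  3='abb' goto ·  ←P0
  4='b' goto a→5 d→6  ←P6
  5='ba' goto ·  ←P1
  6='bd' goto a→7
  7='bda' goto d→8
  8='bdad' goto a→9
  9='bdada' goto ·  ←P2
  10='c' goto c→11 d→12
  11='cc' goto ·  ←P3
  12='cd' goto a→13
  13='cda' goto a→14
  14='cdaa' goto b→15
  15='cdaab' goto ·  ←P4
  16='d' goto a→17
  17='da' goto b→18
  18='dab' goto ·  ←P5

BFS fail/out derivation:
  n1('a'): parent n0 fail=0; on 'a' 0 → fail=0;  out ∅∪∅=∅
  n4('b'): parent n0 fail=0; on 'b' 0 → fail=0;  out {6}∪∅={6}
  n10('c'): parent n0 fail=0; on 'c' 0 → fail=0;  out ∅∪∅=∅
  n16('d'): parent n0 fail=0; on 'd' 0 → fail=0;  out ∅∪∅=∅
  n2('ab'): parent n1 fail=0; on 'b' 0 → fail=4;  out {7}∪{6}={6,7}
  n5('ba'): parent n4 fail=0; on 'a' 0 → fail=1;  out {1}∪∅={1}
  n6('bd'): parent n4 fail=0; on 'd' 0 → fail=16;  out ∅∪∅=∅
  n11('cc'): parent n10 fail=0; on 'c' 0 → fail=10;  out {3}∪∅={3}
  n12('cd'): parent n10 fail=0; on 'd' 0 → fail=16;  out ∅∪∅=∅
  n17('da'): parent n16 fail=0; on 'a' 0 → fail=1;  out ∅∪∅=∅
  n3('abb'): parent n2 fail=4; on 'b' 4→0 → fail=4;  out {0}∪{6}={0,6}
  n7('bda'): parent n6 fail=16; on 'a' 16 → fail=17;  out ∅∪∅=∅
  n13('cda'): parent n12 fail=16; on 'a' 16 → fail=17;  out ∅∪∅=∅
  n18('dab'): parent n17 fail=1; on 'b' 1 → fail=2;  out {5}∪{6,7}={5,6,7}
  n8('bdad'): parent n7 fail=17; on 'd' 17→1→0 → fail=16;  out ∅∪∅=∅
  n14('cdaa'): parent n13 fail=17; on 'a' 17→1→0 → fail=1;  out ∅∪∅=∅
  n9('bdada'): parent n8 fail=16; on 'a' 16 → fail=17;  out {2}∪∅={2}
  n15('cdaab'): parent n14 fail=1; on 'b' 1 → fail=2;  out {4}∪{6,7}={4,6,7}

Scan:
i=0 'c': node 0→10
i=1 'c': node 10→11  → match P3@[0:1]
i=2 'c': node 11→11 (fail-walked)  → match P3@[1:2]
i=3 'c': node 11→11 (fail-walked)  → match P3@[2:3]
i=4 'c': node 11→11 (fail-walked)  → match P3@[3:4]
i=5 'b': node 11→4 (fail-walked)  → match P6@[5:5]
i=6 'd': node 4→6
i=7 'a': node 6→7
i=8 'd': node 7→8
i=9 'a': node 8→9  → match P2@[5:9]
i=10 'c': node 9→10 (fail-walked)
i=11 'c': node 10→11  → match P3@[10:11]
i=12 'd': node 11→12 (fail-walked)
i=13 'a': node 12→13
i=14 'a': node 13→14
i=15 'b': node 14→15  → match P4@[11:15],P6@[15:15],P7@[14:15]
i=16 'a': node 15→5 (fail-walked)  → match P1@[15:16]
i=17 'd': node 5→16 (fail-walked)
i=18 'c': node 16→10 (fail-walked)
i=19 'd': node 10→12
i=20 'a': node 12→13
i=21 'b': node 13→18 (fail-walked)  → match P5@[19:21],P6@[21:21],P7@[20:21]
i=22 'c': node 18→10 (fail-walked)
i=23 'a': node 10→1 (fail-walked)
i=24 'd': node 1→16 (fail-walked)
i=25 'd': node 16→16 (fail-walked)
i=26 'd': node 16→16 (fail-walked)
i=27 'a': node 16→17
i=28 'b': node 17→18  → match P5@[26:28],P6@[28:28],P7@[27:28]
i=29 'a': node 18→5 (fail-walked)  → match P1@[28:29]
i=30 'a': node 5→1 (fail-walked)
i=31 'd': node 1→16 (fail-walked)
i=32 'd': node 16→16 (fail-walked)
i=33 'd': node 16→16 (fail-walked)
i=34 'c': node 16→10 (fail-walked)
i=35 'd': node 10→12
i=36 'a': node 12→13
i=37 'b': node 13→18 (fail-walked)  → match P5@[35:37],P6@[37:37],P7@[36:37]
i=38 'c': node 18→10 (fail-walked)
i=39 'd': node 10→12
i=40 'a': node 12→13
i=41 'a': node 13→14
i=42 'b': node 14→15  → match P4@[38:42],P6@[42:42],P7@[41:42]
i=43 'a': node 15→5 (fail-walked)  → match P1@[42:43]
i=44 'a': node 5→1 (fail-walked)
i=45 'd': node 1→16 (fail-walked)
i=46 'b': node 16→4 (fail-walked)  → match P6@[46:46]
i=47 'd': node 4→6
i=48 'a': node 6→7
i=49 'd': node 7→8
i=50 'a': node 8→9  → match P2@[46:50]
i=51 'a': node 9→1 (fail-walked)
i=52 'a': node 1→1 (fail-walked)
i=53 'b': node 1→2  → match P6@[53:53],P7@[52:53]
i=54 'b': node 2→3  → match P0@[52:54],P6@[54:54]
i=55 'a': node 3→5 (fail-walked)  → match P1@[54:55]
i=56 'b': node 5→2 (fail-walked)  → match P6@[56:56],P7@[55:56]
i=57 'b': node 2→3  → match P0@[55:57],P6@[57:57]
i=58 'a': node 3→5 (fail-walked)  → match P1@[57:58]
i=59 'b': node 5→2 (fail-walked)  → match P6@[59:59],P7@[58:59]
i=60 'a': node 2→5 (fail-walked)  → match P1@[59:60]
i=61 'b': node 5→2 (fail-walked)  → match P6@[61:61],P7@[60:61]
i=62 'd': node 2→6 (fail-walked)
i=63 'a': node 6→7
i=64 'd': node 7→8
i=65 'a': node 8→9  → match P2@[61:65]
i=66 'b': node 9→18 (fail-walked)  → match P5@[64:66],P6@[66:66],P7@[65:66]
i=67 'b': node 18→3 (fail-walked)  → match P0@[65:67],P6@[67:67]
i=68 'c': node 3→10 (fail-walked)
i=69 'b': node 10→4 (fail-walked)  → match P6@[69:69]
i=70 'd': node 4→6
i=71 'a': node 6→7
i=72 'd': node 7→8
i=73 'a': node 8→9  → match P2@[69:73]

Result: [[1,3],[2,3],[3,3],[4,3],[5,6],[9,2],[11,3],[15,4],[15,6],[15,7],[16,1],[21,5],[21,6],[21,7],[28,5],[28,6],[28,7],[29,1],[37,5],[37,6],[37,7],[42,4],[42,6],[42,7],[43,1],[46,6],[50,2],[53,6],[53,7],[54,0],[54,6],[55,1],[56,6],[56,7],[57,0],[57,6],[58,1],[59,6],[59,7],[60,1],[61,6],[61,7],[65,2],[66,5],[66,6],[66,7],[67,0],[67,6],[69,6],[73,2]]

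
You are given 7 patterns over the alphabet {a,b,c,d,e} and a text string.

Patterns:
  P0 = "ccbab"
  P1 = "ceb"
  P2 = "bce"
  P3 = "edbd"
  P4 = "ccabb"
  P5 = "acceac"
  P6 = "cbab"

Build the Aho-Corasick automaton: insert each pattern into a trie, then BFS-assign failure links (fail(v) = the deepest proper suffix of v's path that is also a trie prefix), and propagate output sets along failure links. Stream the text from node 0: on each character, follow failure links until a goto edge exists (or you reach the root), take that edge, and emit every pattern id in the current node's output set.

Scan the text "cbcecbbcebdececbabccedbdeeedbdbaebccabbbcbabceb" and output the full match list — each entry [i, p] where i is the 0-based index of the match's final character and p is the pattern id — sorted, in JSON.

Build automaton:
Trie nodes:
  0='ε' goto a→18 b→8 c→1 e→11
  1='c' goto b→24 c→2 e→6
  2='cc' goto a→15 b→3
  3='ccb' goto a→4
  4='ccba' goto b→5
  5='ccbab' goto ·  [P0 ends]
  6='ce' goto b→7
  7='ceb' goto ·  [P1 ends]
  8='b' goto c→9
  9='bc' goto e→10
  10='bce' goto ·  [P2 ends]
  11='e' goto d→12
  12='ed' goto b→13
  13='edb' goto d→14
  14='edbd' goto ·  [P3 ends]
  15='cca' goto b→16
  16='ccab' goto b→17
  17='ccabb' goto ·  [P4 ends]
  18='a' goto c→19
  19='ac' goto c→20
  20='acc' goto e→21
  21='acce' goto a→22
  22='accea' goto c→23
  23='acceac' goto ·  [P5 ends]
  24='cb' goto a→25
  25='cba' goto b→26
  26='cbab' goto ·  [P6 ends]

BFS fail/out derivation:
  fail(1) 'c': from fail(0)=0 chase 'c': 0 ⇒ 0;  out=∅∪out(0)=∅
  fail(8) 'b': from fail(0)=0 chase 'b': 0 ⇒ 0;  out=∅∪out(0)=∅
  fail(11) 'e': from fail(0)=0 chase 'e': 0 ⇒ 0;  out=∅∪out(0)=∅
  fail(18) 'a': from fail(0)=0 chase 'a': 0 ⇒ 0;  out=∅∪out(0)=∅
  fail(2) 'cc': from fail(1)=0 chase 'c': 0 ⇒ 1;  out=∅∪out(1)=∅
  fail(6) 'ce': from fail(1)=0 chase 'e': 0 ⇒ 11;  out=∅∪out(11)=∅
  fail(9) 'bc': from fail(8)=0 chase 'c': 0 ⇒ 1;  out=∅∪out(1)=∅
  fail(12) 'ed': from fail(11)=0 chase 'd': 0 ⇒ 0;  out=∅∪out(0)=∅
  fail(19) 'ac': from fail(18)=0 chase 'c': 0 ⇒ 1;  out=∅∪out(1)=∅
  fail(24) 'cb': from fail(1)=0 chase 'b': 0 ⇒ 8;  out=∅∪out(8)=∅
  fail(3) 'ccb': from fail(2)=1 chase 'b': 1 ⇒ 24;  out=∅∪out(24)=∅
  fail(7) 'ceb': from fail(6)=11 chase 'b': 11→0 ⇒ 8;  out={1}∪out(8)={1}
  fail(10) 'bce': from fail(9)=1 chase 'e': 1 ⇒ 6;  out={2}∪out(6)={2}
  fail(13) 'edb': from fail(12)=0 chase 'b': 0 ⇒ 8;  out=∅∪out(8)=∅
  fail(15) 'cca': from fail(2)=1 chase 'a': 1→0 ⇒ 18;  out=∅∪out(18)=∅
  fail(20) 'acc': from fail(19)=1 chase 'c': 1 ⇒ 2;  out=∅∪out(2)=∅
  fail(25) 'cba': from fail(24)=8 chase 'a': 8→0 ⇒ 18;  out=∅∪out(18)=∅
  fail(4) 'ccba': from fail(3)=24 chase 'a': 24 ⇒ 25;  out=∅∪out(25)=∅
  fail(14) 'edbd': from fail(13)=8 chase 'd': 8→0 ⇒ 0;  out={3}∪out(0)={3}
  fail(16) 'ccab': from fail(15)=18 chase 'b': 18→0 ⇒ 8;  out=∅∪out(8)=∅
  fail(21) 'acce': from fail(20)=2 chase 'e': 2→1 ⇒ 6;  out=∅∪out(6)=∅
  fail(26) 'cbab': from fail(25)=18 chase 'b': 18→0 ⇒ 8;  out={6}∪out(8)={6}
  fail(5) 'ccbab': from fail(4)=25 chase 'b': 25 ⇒ 26;  out={0}∪out(26)={0,6}
  fail(17) 'ccabb': from fail(16)=8 chase 'b': 8→0 ⇒ 8;  out={4}∪out(8)={4}
  fail(22) 'accea': from fail(21)=6 chase 'a': 6→11→0 ⇒ 18;  out=∅∪out(18)=∅
  fail(23) 'acceac': from fail(22)=18 chase 'c': 18 ⇒ 19;  out={5}∪out(19)={5}

Scan:
i=0 'c': node 0→1
i=1 'b': node 1→24
i=2 'c': node 24→9 (fail-walked)
i=3 'e': node 9→10  → match P2@[1:3]
i=4 'c': node 10→1 (fail-walked)
i=5 'b': node 1→24
i=6 'b': node 24→8 (fail-walked)
i=7 'c': node 8→9
i=8 'e': node 9→10  → match P2@[6:8]
i=9 'b': node 10→7 (fail-walked)  → match P1@[7:9]
i=10 'd': node 7→0 (fail-walked)
i=11 'e': node 0→11
i=12 'c': node 11→1 (fail-walked)
i=13 'e': node 1→6
i=14 'c': node 6→1 (fail-walked)
i=15 'b': node 1→24
i=16 'a': node 24→25
i=17 'b': node 25→26  → match P6@[14:17]
i=18 'c': node 26→9 (fail-walked)
i=19 'c': node 9→2 (fail-walked)
i=20 'e': node 2→6 (fail-walked)
i=21 'd': node 6→12 (fail-walked)
i=22 'b': node 12→13
i=23 'd': node 13→14  → match P3@[20:23]
i=24 'e': node 14→11 (fail-walked)
i=25 'e': node 11→11 (fail-walked)
i=26 'e': node 11→11 (fail-walked)
i=27 'd': node 11→12
i=28 'b': node 12→13
i=29 'd': node 13→14  → match P3@[26:29]
i=30 'b': node 14→8 (fail-walked)
i=31 'a': node 8→18 (fail-walked)
i=32 'e': node 18→11 (fail-walked)
i=33 'b': node 11→8 (fail-walked)
i=34 'c': node 8→9
i=35 'c': node 9→2 (fail-walked)
i=36 'a': node 2→15
i=37 'b': node 15→16
i=38 'b': node 16→17  → match P4@[34:38]
i=39 'b': node 17→8 (fail-walked)
i=40 'c': node 8→9
i=41 'b': node 9→24 (fail-walked)
i=42 'a': node 24→25
i=43 'b': node 25→26  → match P6@[40:43]
i=44 'c': node 26→9 (fail-walked)
i=45 'e': node 9→10  → match P2@[43:45]
i=46 'b': node 10→7 (fail-walked)  → match P1@[44:46]

All matches (sorted): [[3,2],[8,2],[9,1],[17,6],[23,3],[29,3],[38,4],[43,6],[45,2],[46,1]]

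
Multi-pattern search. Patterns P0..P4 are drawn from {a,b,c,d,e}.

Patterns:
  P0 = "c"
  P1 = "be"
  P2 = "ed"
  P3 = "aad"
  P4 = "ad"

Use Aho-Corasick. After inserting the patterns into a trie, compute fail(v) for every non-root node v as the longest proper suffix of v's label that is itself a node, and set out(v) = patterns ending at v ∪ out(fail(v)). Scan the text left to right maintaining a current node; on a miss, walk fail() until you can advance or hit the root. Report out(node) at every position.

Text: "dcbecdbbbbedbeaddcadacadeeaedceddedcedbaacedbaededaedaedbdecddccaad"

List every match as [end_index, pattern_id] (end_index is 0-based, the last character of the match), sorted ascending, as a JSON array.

Build automaton:
Trie (insert patterns):
  0='ε' goto a→6 b→2 c→1 e→4
  1='c' goto ·  [P0 ends]
  2='b' goto e→3
  3='be' goto ·  [P1 ends]
  4='e' goto d→5
  5='ed' goto ·  [P2 ends]
  6='a' goto a→7 d→9
  7='aa' goto d→8
  8='aad' goto ·  [P3 ends]
  9='ad' goto ·  [P4 ends]

Failure links (BFS by depth):
  fail(1) 'c': from fail(0)=0 chase 'c': 0 ⇒ 0;  out={0}∪out(0)={0}
  fail(2) 'b': from fail(0)=0 chase 'b': 0 ⇒ 0;  out=∅∪out(0)=∅
  fail(4) 'e': from fail(0)=0 chase 'e': 0 ⇒ 0;  out=∅∪out(0)=∅
  fail(6) 'a': from fail(0)=0 chase 'a': 0 ⇒ 0;  out=∅∪out(0)=∅
  fail(3) 'be': from fail(2)=0 chase 'e': 0 ⇒ 4;  out={1}∪out(4)={1}
  fail(5) 'ed': from fail(4)=0 chase 'd': 0 ⇒ 0;  out={2}∪out(0)={2}
  fail(7) 'aa': from fail(6)=0 chase 'a': 0 ⇒ 6;  out=∅∪out(6)=∅
  fail(9) 'ad': from fail(6)=0 chase 'd': 0 ⇒ 0;  out={4}∪out(0)={4}
  fail(8) 'aad': from fail(7)=6 chase 'd': 6 ⇒ 9;  out={3}∪out(9)={3,4}

Run:
[0] read 'd'  n0⇒n0
[1] read 'c'  n0⇒n1  ** P0@[1:1]
[2] read 'b'  n1⇒n2 (via fail)
[3] read 'e'  n2⇒n3  ** P1@[2:3]
[4] read 'c'  n3⇒n1 (via fail)  ** P0@[4:4]
[5] read 'd'  n1⇒n0 (via fail)
[6] read 'b'  n0⇒n2
[7] read 'b'  n2⇒n2 (via fail)
[8] read 'b'  n2⇒n2 (via fail)
[9] read 'b'  n2⇒n2 (via fail)
[10] read 'e'  n2⇒n3  ** P1@[9:10]
[11] read 'd'  n3⇒n5 (via fail)  ** P2@[10:11]
[12] read 'b'  n5⇒n2 (via fail)
[13] read 'e'  n2⇒n3  ** P1@[12:13]
[14] read 'a'  n3⇒n6 (via fail)
[15] read 'd'  n6⇒n9  ** P4@[14:15]
[16] read 'd'  n9⇒n0 (via fail)
[17] read 'c'  n0⇒n1  ** P0@[17:17]
[18] read 'a'  n1⇒n6 (via fail)
[19] read 'd'  n6⇒n9  ** P4@[18:19]
[20] read 'a'  n9⇒n6 (via fail)
[21] read 'c'  n6⇒n1 (via fail)  ** P0@[21:21]
[22] read 'a'  n1⇒n6 (via fail)
[23] read 'd'  n6⇒n9  ** P4@[22:23]
[24] read 'e'  n9⇒n4 (via fail)
[25] read 'e'  n4⇒n4 (via fail)
[26] read 'a'  n4⇒n6 (via fail)
[27] read 'e'  n6⇒n4 (via fail)
[28] read 'd'  n4⇒n5  ** P2@[27:28]
[29] read 'c'  n5⇒n1 (via fail)  ** P0@[29:29]
[30] read 'e'  n1⇒n4 (via fail)
[31] read 'd'  n4⇒n5  ** P2@[30:31]
[32] read 'd'  n5⇒n0 (via fail)
[33] read 'e'  n0⇒n4
[34] read 'd'  n4⇒n5  ** P2@[33:34]
[35] read 'c'  n5⇒n1 (via fail)  ** P0@[35:35]
[36] read 'e'  n1⇒n4 (via fail)
[37] read 'd'  n4⇒n5  ** P2@[36:37]
[38] read 'b'  n5⇒n2 (via fail)
[39] read 'a'  n2⇒n6 (via fail)
[40] read 'a'  n6⇒n7
[41] read 'c'  n7⇒n1 (via fail)  ** P0@[41:41]
[42] read 'e'  n1⇒n4 (via fail)
[43] read 'd'  n4⇒n5  ** P2@[42:43]
[44] read 'b'  n5⇒n2 (via fail)
[45] read 'a'  n2⇒n6 (via fail)
[46] read 'e'  n6⇒n4 (via fail)
[47] read 'd'  n4⇒n5  ** P2@[46:47]
[48] read 'e'  n5⇒n4 (via fail)
[49] read 'd'  n4⇒n5  ** P2@[48:49]
[50] read 'a'  n5⇒n6 (via fail)
[51] read 'e'  n6⇒n4 (via fail)
[52] read 'd'  n4⇒n5  ** P2@[51:52]
[53] read 'a'  n5⇒n6 (via fail)
[54] read 'e'  n6⇒n4 (via fail)
[55] read 'd'  n4⇒n5  ** P2@[54:55]
[56] read 'b'  n5⇒n2 (via fail)
[57] read 'd'  n2⇒n0 (via fail)
[58] read 'e'  n0⇒n4
[59] read 'c'  n4⇒n1 (via fail)  ** P0@[59:59]
[60] read 'd'  n1⇒n0 (via fail)
[61] read 'd'  n0⇒n0
[62] read 'c'  n0⇒n1  ** P0@[62:62]
[63] read 'c'  n1⇒n1 (via fail)  ** P0@[63:63]
[64] read 'a'  n1⇒n6 (via fail)
[65] read 'a'  n6⇒n7
[66] read 'd'  n7⇒n8  ** P3@[64:66],P4@[65:66]

Matches: [[1,0],[3,1],[4,0],[10,1],[11,2],[13,1],[15,4],[17,0],[19,4],[21,0],[23,4],[28,2],[29,0],[31,2],[34,2],[35,0],[37,2],[41,0],[43,2],[47,2],[49,2],[52,2],[55,2],[59,0],[62,0],[63,0],[66,3],[66,4]]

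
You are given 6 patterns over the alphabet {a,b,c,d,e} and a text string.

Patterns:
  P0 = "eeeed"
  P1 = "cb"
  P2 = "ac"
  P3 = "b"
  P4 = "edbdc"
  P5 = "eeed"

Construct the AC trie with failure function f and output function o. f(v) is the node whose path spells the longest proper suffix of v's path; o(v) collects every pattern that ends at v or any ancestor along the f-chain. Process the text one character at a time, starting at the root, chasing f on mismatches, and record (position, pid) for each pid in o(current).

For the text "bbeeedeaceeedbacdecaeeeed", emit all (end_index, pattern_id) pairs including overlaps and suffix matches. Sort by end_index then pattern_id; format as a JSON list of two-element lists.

Build automaton:
Trie (insert patterns):
  n0 'ε': a→8 b→10 c→6 e→1
  n1 'e': d→11 e→2
  n2 'ee': e→3
  n3 'eee': d→15 e→4
  n4 'eeee': d→5
  n5 'eeeed': ·  [P0 ends]
  n6 'c': b→7
  n7 'cb': ·  [P1 ends]
  n8 'a': c→9
  n9 'ac': ·  [P2 ends]
  n10 'b': ·  [P3 ends]
  n11 'ed': b→12
  n12 'edb': d→13
  n13 'edbd': c→14
  n14 'edbdc': ·  [P4 ends]
  n15 'eeed': ·  [P5 ends]

Failure links (BFS by depth):
  fail(1) 'e': from fail(0)=0 chase 'e': 0 ⇒ 0;  out=∅∪out(0)=∅
  fail(6) 'c': from fail(0)=0 chase 'c': 0 ⇒ 0;  out=∅∪out(0)=∅
  fail(8) 'a': from fail(0)=0 chase 'a': 0 ⇒ 0;  out=∅∪out(0)=∅
  fail(10) 'b': from fail(0)=0 chase 'b': 0 ⇒ 0;  out={3}∪out(0)={3}
  fail(2) 'ee': from fail(1)=0 chase 'e': 0 ⇒ 1;  out=∅∪out(1)=∅
  fail(7) 'cb': from fail(6)=0 chase 'b': 0 ⇒ 10;  out={1}∪out(10)={1,3}
  fail(9) 'ac': from fail(8)=0 chase 'c': 0 ⇒ 6;  out={2}∪out(6)={2}
  fail(11) 'ed': from fail(1)=0 chase 'd': 0 ⇒ 0;  out=∅∪out(0)=∅
  fail(3) 'eee': from fail(2)=1 chase 'e': 1 ⇒ 2;  out=∅∪out(2)=∅
  fail(12) 'edb': from fail(11)=0 chase 'b': 0 ⇒ 10;  out=∅∪out(10)={3}
  fail(4) 'eeee': from fail(3)=2 chase 'e': 2 ⇒ 3;  out=∅∪out(3)=∅
  fail(13) 'edbd': from fail(12)=10 chase 'd': 10→0 ⇒ 0;  out=∅∪out(0)=∅
  fail(15) 'eeed': from fail(3)=2 chase 'd': 2→1 ⇒ 11;  out={5}∪out(11)={5}
  fail(5) 'eeeed': from fail(4)=3 chase 'd': 3 ⇒ 15;  out={0}∪out(15)={0,5}
  fail(14) 'edbdc': from fail(13)=0 chase 'c': 0 ⇒ 6;  out={4}∪out(6)={4}

Scan:
pos 0 'b': at 10  emit P3@[0:0]
pos 1 'b': at 10 (via fail)  emit P3@[1:1]
pos 2 'e': at 1 (via fail)
pos 3 'e': at 2
pos 4 'e': at 3
pos 5 'd': at 15  emit P5@[2:5]
pos 6 'e': at 1 (via fail)
pos 7 'a': at 8 (via fail)
pos 8 'c': at 9  emit P2@[7:8]
pos 9 'e': at 1 (via fail)
pos 10 'e': at 2
pos 11 'e': at 3
pos 12 'd': at 15  emit P5@[9:12]
pos 13 'b': at 12 (via fail)  emit P3@[13:13]
pos 14 'a': at 8 (via fail)
pos 15 'c': at 9  emit P2@[14:15]
pos 16 'd': at 0 (via fail)
pos 17 'e': at 1
pos 18 'c': at 6 (via fail)
pos 19 'a': at 8 (via fail)
pos 20 'e': at 1 (via fail)
pos 21 'e': at 2
pos 22 'e': at 3
pos 23 'e': at 4
pos 24 'd': at 5  emit P0@[20:24],P5@[21:24]

Matches: [[0,3],[1,3],[5,5],[8,2],[12,5],[13,3],[15,2],[24,0],[24,5]]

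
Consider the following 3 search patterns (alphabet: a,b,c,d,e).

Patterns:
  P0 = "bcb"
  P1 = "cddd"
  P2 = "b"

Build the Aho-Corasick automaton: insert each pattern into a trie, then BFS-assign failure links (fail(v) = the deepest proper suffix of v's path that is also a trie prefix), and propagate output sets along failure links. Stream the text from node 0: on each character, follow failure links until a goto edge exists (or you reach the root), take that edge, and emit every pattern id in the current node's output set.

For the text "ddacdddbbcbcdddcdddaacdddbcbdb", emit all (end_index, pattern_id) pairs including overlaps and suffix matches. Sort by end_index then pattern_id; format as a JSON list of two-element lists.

Construct AC machine:
Trie nodes:
  n0 'ε': b→1 c→4
  n1 'b': c→2  [P2 ends]
  n2 'bc': b→3
  n3 'bcb': ·  [P0 ends]
  n4 'c': d→5
  n5 'cd': d→6
  n6 'cdd': d→7
  n7 'cddd': ·  [P1 ends]

BFS fail/out derivation:
  n1('b'): parent n0 fail=0; on 'b' 0 → fail=0;  out {2}∪∅={2}
  n4('c'): parent n0 fail=0; on 'c' 0 → fail=0;  out ∅∪∅=∅
  n2('bc'): parent n1 fail=0; on 'c' 0 → fail=4;  out ∅∪∅=∅
  n5('cd'): parent n4 fail=0; on 'd' 0 → fail=0;  out ∅∪∅=∅
  n3('bcb'): parent n2 fail=4; on 'b' 4→0 → fail=1;  out {0}∪{2}={0,2}
  n6('cdd'): parent n5 fail=0; on 'd' 0 → fail=0;  out ∅∪∅=∅
  n7('cddd'): parent n6 fail=0; on 'd' 0 → fail=0;  out {1}∪∅={1}

Run:
i=0 'd': node 0→0
i=1 'd': node 0→0
i=2 'a': node 0→0
i=3 'c': node 0→4
i=4 'd': node 4→5
i=5 'd': node 5→6
i=6 'd': node 6→7  → match P1@[3:6]
i=7 'b': node 7→1 (via fail)  → match P2@[7:7]
i=8 'b': node 1→1 (via fail)  → match P2@[8:8]
i=9 'c': node 1→2
i=10 'b': node 2→3  → match P0@[8:10],P2@[10:10]
i=11 'c': node 3→2 (via fail)
i=12 'd': node 2→5 (via fail)
i=13 'd': node 5→6
i=14 'd': node 6→7  → match P1@[11:14]
i=15 'c': node 7→4 (via fail)
i=16 'd': node 4→5
i=17 'd': node 5→6
i=18 'd': node 6→7  → match P1@[15:18]
i=19 'a': node 7→0 (via fail)
i=20 'a': node 0→0
i=21 'c': node 0→4
i=22 'd': node 4→5
i=23 'd': node 5→6
i=24 'd': node 6→7  → match P1@[21:24]
i=25 'b': node 7→1 (via fail)  → match P2@[25:25]
i=26 'c': node 1→2
i=27 'b': node 2→3  → match P0@[25:27],P2@[27:27]
i=28 'd': node 3→0 (via fail)
i=29 'b': node 0→1  → match P2@[29:29]

Result: [[6,1],[7,2],[8,2],[10,0],[10,2],[14,1],[18,1],[24,1],[25,2],[27,0],[27,2],[29,2]]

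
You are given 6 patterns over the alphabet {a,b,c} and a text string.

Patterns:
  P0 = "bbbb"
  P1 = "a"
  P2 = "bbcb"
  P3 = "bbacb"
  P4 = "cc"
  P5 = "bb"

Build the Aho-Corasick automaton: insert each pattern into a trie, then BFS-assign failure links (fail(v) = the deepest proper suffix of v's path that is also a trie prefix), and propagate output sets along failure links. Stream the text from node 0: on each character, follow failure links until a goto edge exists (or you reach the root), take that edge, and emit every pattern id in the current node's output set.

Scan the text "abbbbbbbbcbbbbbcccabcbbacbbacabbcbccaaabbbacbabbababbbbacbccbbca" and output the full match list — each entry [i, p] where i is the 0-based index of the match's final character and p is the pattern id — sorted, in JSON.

Build automaton:
Trie (insert patterns):
  0='ε' goto a→5 b→1 c→11
  1='b' goto b→2
  2='bb' goto a→8 b→3 c→6  [P5 ends]
  3='bbb' goto b→4
  4='bbbb' goto ·  [P0 ends]
  5='a' goto ·  [P1 ends]
  6='bbc' goto b→7
  7='bbcb' goto ·  [P2 ends]
  8='bba' goto c→9
  9='bbac' goto b→10
  10='bbacb' goto ·  [P3 ends]
  11='c' goto c→12
  12='cc' goto ·  [P4 ends]

BFS fail/out derivation:
  fail(1) 'b': from fail(0)=0 chase 'b': 0 ⇒ 0;  out=∅∪out(0)=∅
  fail(5) 'a': from fail(0)=0 chase 'a': 0 ⇒ 0;  out={1}∪out(0)={1}
  fail(11) 'c': from fail(0)=0 chase 'c': 0 ⇒ 0;  out=∅∪out(0)=∅
  fail(2) 'bb': from fail(1)=0 chase 'b': 0 ⇒ 1;  out={5}∪out(1)={5}
  fail(12) 'cc': from fail(11)=0 chase 'c': 0 ⇒ 11;  out={4}∪out(11)={4}
  fail(3) 'bbb': from fail(2)=1 chase 'b': 1 ⇒ 2;  out=∅∪out(2)={5}
  fail(6) 'bbc': from fail(2)=1 chase 'c': 1→0 ⇒ 11;  out=∅∪out(11)=∅
  fail(8) 'bba': from fail(2)=1 chase 'a': 1→0 ⇒ 5;  out=∅∪out(5)={1}
  fail(4) 'bbbb': from fail(3)=2 chase 'b': 2 ⇒ 3;  out={0}∪out(3)={0,5}
  fail(7) 'bbcb': from fail(6)=11 chase 'b': 11→0 ⇒ 1;  out={2}∪out(1)={2}
  fail(9) 'bbac': from fail(8)=5 chase 'c': 5→0 ⇒ 11;  out=∅∪out(11)=∅
  fail(10) 'bbacb': from fail(9)=11 chase 'b': 11→0 ⇒ 1;  out={3}∪out(1)={3}

Run:
i=0 'a': node 0→5  emit P1@[0:0]
i=1 'b': node 5→1 (fail-walked)
i=2 'b': node 1→2  emit P5@[1:2]
i=3 'b': node 2→3  emit P5@[2:3]
i=4 'b': node 3→4  emit P0@[1:4],P5@[3:4]
i=5 'b': node 4→4 (fail-walked)  emit P0@[2:5],P5@[4:5]
i=6 'b': node 4→4 (fail-walked)  emit P0@[3:6],P5@[5:6]
i=7 'b': node 4→4 (fail-walked)  emit P0@[4:7],P5@[6:7]
i=8 'b': node 4→4 (fail-walked)  emit P0@[5:8],P5@[7:8]
i=9 'c': node 4→6 (fail-walked)
i=10 'b': node 6→7  emit P2@[7:10]
i=11 'b': node 7→2 (fail-walked)  emit P5@[10:11]
i=12 'b': node 2→3  emit P5@[11:12]
i=13 'b': node 3→4  emit P0@[10:13],P5@[12:13]
i=14 'b': node 4→4 (fail-walked)  emit P0@[11:14],P5@[13:14]
i=15 'c': node 4→6 (fail-walked)
i=16 'c': node 6→12 (fail-walked)  emit P4@[15:16]
i=17 'c': node 12→12 (fail-walked)  emit P4@[16:17]
i=18 'a': node 12→5 (fail-walked)  emit P1@[18:18]
i=19 'b': node 5→1 (fail-walked)
i=20 'c': node 1→11 (fail-walked)
i=21 'b': node 11→1 (fail-walked)
i=22 'b': node 1→2  emit P5@[21:22]
i=23 'a': node 2→8  emit P1@[23:23]
i=24 'c': node 8→9
i=25 'b': node 9→10  emit P3@[21:25]
i=26 'b': node 10→2 (fail-walked)  emit P5@[25:26]
i=27 'a': node 2→8  emit P1@[27:27]
i=28 'c': node 8→9
i=29 'a': node 9→5 (fail-walked)  emit P1@[29:29]
i=30 'b': node 5→1 (fail-walked)
i=31 'b': node 1→2  emit P5@[30:31]
i=32 'c': node 2→6
i=33 'b': node 6→7  emit P2@[30:33]
i=34 'c': node 7→11 (fail-walked)
i=35 'c': node 11→12  emit P4@[34:35]
i=36 'a': node 12→5 (fail-walked)  emit P1@[36:36]
i=37 'a': node 5→5 (fail-walked)  emit P1@[37:37]
i=38 'a': node 5→5 (fail-walked)  emit P1@[38:38]
i=39 'b': node 5→1 (fail-walked)
i=40 'b': node 1→2  emit P5@[39:40]
i=41 'b': node 2→3  emit P5@[40:41]
i=42 'a': node 3→8 (fail-walked)  emit P1@[42:42]
i=43 'c': node 8→9
i=44 'b': node 9→10  emit P3@[40:44]
i=45 'a': node 10→5 (fail-walked)  emit P1@[45:45]
i=46 'b': node 5→1 (fail-walked)
i=47 'b': node 1→2  emit P5@[46:47]
i=48 'a': node 2→8  emit P1@[48:48]
i=49 'b': node 8→1 (fail-walked)
i=50 'a': node 1→5 (fail-walked)  emit P1@[50:50]
i=51 'b': node 5→1 (fail-walked)
i=52 'b': node 1→2  emit P5@[51:52]
i=53 'b': node 2→3  emit P5@[52:53]
i=54 'b': node 3→4  emit P0@[51:54],P5@[53:54]
i=55 'a': node 4→8 (fail-walked)  emit P1@[55:55]
i=56 'c': node 8→9
i=57 'b': node 9→10  emit P3@[53:57]
i=58 'c': node 10→11 (fail-walked)
i=59 'c': node 11→12  emit P4@[58:59]
i=60 'b': node 12→1 (fail-walked)
i=61 'b': node 1→2  emit P5@[60:61]
i=62 'c': node 2→6
i=63 'a': node 6→5 (fail-walked)  emit P1@[63:63]

Result: [[0,1],[2,5],[3,5],[4,0],[4,5],[5,0],[5,5],[6,0],[6,5],[7,0],[7,5],[8,0],[8,5],[10,2],[11,5],[12,5],[13,0],[13,5],[14,0],[14,5],[16,4],[17,4],[18,1],[22,5],[23,1],[25,3],[26,5],[27,1],[29,1],[31,5],[33,2],[35,4],[36,1],[37,1],[38,1],[40,5],[41,5],[42,1],[44,3],[45,1],[47,5],[48,1],[50,1],[52,5],[53,5],[54,0],[54,5],[55,1],[57,3],[59,4],[61,5],[63,1]]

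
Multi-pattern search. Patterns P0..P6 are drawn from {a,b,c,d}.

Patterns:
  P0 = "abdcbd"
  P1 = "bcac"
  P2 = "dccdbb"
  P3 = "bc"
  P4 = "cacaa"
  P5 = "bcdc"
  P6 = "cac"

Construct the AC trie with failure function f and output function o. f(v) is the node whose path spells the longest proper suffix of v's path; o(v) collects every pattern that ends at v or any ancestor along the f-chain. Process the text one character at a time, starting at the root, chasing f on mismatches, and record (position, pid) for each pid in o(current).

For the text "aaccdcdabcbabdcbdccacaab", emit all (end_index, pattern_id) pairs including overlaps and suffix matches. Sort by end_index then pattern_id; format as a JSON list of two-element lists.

Build:
Trie nodes:
  0='ε' goto a→1 b→7 c→17 d→11
  1='a' goto b→2
  2='ab' goto d→3
  3='abd' goto c→4
  4='abdc' goto b→5
  5='abdcb' goto d→6
  6='abdcbd' goto ·  [P0 ends]
  7='b' goto c→8
  8='bc' goto a→9 d→22  [P3 ends]
  9='bca' goto c→10
  10='bcac' goto ·  [P1 ends]
  11='d' goto c→12
  12='dc' goto c→13
  13='dcc' goto d→14
  14='dccd' goto b→15
  15='dccdb' goto b→16
  16='dccdbb' goto ·  [P2 ends]
  17='c' goto a→18
  18='ca' goto c→19
  19='cac' goto a→20  [P6 ends]
  20='caca' goto a→21
  21='cacaa' goto ·  [P4 ends]
  22='bcd' goto c→23
  23='bcdc' goto ·  [P5 ends]

Failure links (BFS by depth):
  n1('a'): parent n0 fail=0; on 'a' 0 → fail=0;  out ∅∪∅=∅
  n7('b'): parent n0 fail=0; on 'b' 0 → fail=0;  out ∅∪∅=∅
  n11('d'): parent n0 fail=0; on 'd' 0 → fail=0;  out ∅∪∅=∅
  n17('c'): parent n0 fail=0; on 'c' 0 → fail=0;  out ∅∪∅=∅
  n2('ab'): parent n1 fail=0; on 'b' 0 → fail=7;  out ∅∪∅=∅
  n8('bc'): parent n7 fail=0; on 'c' 0 → fail=17;  out {3}∪∅={3}
  n12('dc'): parent n11 fail=0; on 'c' 0 → fail=17;  out ∅∪∅=∅
  n18('ca'): parent n17 fail=0; on 'a' 0 → fail=1;  out ∅∪∅=∅
  n3('abd'): parent n2 fail=7; on 'd' 7→0 → fail=11;  out ∅∪∅=∅
  n9('bca'): parent n8 fail=17; on 'a' 17 → fail=18;  out ∅∪∅=∅
  n13('dcc'): parent n12 fail=17; on 'c' 17→0 → fail=17;  out ∅∪∅=∅
  n19('cac'): parent n18 fail=1; on 'c' 1→0 → fail=17;  out {6}∪∅={6}
  n22('bcd'): parent n8 fail=17; on 'd' 17→0 → fail=11;  out ∅∪∅=∅
  n4('abdc'): parent n3 fail=11; on 'c' 11 → fail=12;  out ∅∪∅=∅
  n10('bcac'): parent n9 fail=18; on 'c' 18 → fail=19;  out {1}∪{6}={1,6}
  n14('dccd'): parent n13 fail=17; on 'd' 17→0 → fail=11;  out ∅∪∅=∅
  n20('caca'): parent n19 fail=17; on 'a' 17 → fail=18;  out ∅∪∅=∅
  n23('bcdc'): parent n22 fail=11; on 'c' 11 → fail=12;  out {5}∪∅={5}
  n5('abdcb'): parent n4 fail=12; on 'b' 12→17→0 → fail=7;  out ∅∪∅=∅
  n15('dccdb'): parent n14 fail=11; on 'b' 11→0 → fail=7;  out ∅∪∅=∅
  n21('cacaa'): parent n20 fail=18; on 'a' 18→1→0 → fail=1;  out {4}∪∅={4}
  n6('abdcbd'): parent n5 fail=7; on 'd' 7→0 → fail=11;  out {0}∪∅={0}
  n16('dccdbb'): parent n15 fail=7; on 'b' 7→0 → fail=7;  out {2}∪∅={2}

Scan:
i=0 'a': node 0→1
i=1 'a': node 1→1 ·f
i=2 'c': node 1→17 ·f
i=3 'c': node 17→17 ·f
i=4 'd': node 17→11 ·f
i=5 'c': node 11→12
i=6 'd': node 12→11 ·f
i=7 'a': node 11→1 ·f
i=8 'b': node 1→2
i=9 'c': node 2→8 ·f  → match P3@[8:9]
i=10 'b': node 8→7 ·f
i=11 'a': node 7→1 ·f
i=12 'b': node 1→2
i=13 'd': node 2→3
i=14 'c': node 3→4
i=15 'b': node 4→5
i=16 'd': node 5→6  → match P0@[11:16]
i=17 'c': node 6→12 ·f
i=18 'c': node 12→13
i=19 'a': node 13→18 ·f
i=20 'c': node 18→19  → match P6@[18:20]
i=21 'a': node 19→20
i=22 'a': node 20→21  → match P4@[18:22]
i=23 'b': node 21→2 ·f

Matches: [[9,3],[16,0],[20,6],[22,4]]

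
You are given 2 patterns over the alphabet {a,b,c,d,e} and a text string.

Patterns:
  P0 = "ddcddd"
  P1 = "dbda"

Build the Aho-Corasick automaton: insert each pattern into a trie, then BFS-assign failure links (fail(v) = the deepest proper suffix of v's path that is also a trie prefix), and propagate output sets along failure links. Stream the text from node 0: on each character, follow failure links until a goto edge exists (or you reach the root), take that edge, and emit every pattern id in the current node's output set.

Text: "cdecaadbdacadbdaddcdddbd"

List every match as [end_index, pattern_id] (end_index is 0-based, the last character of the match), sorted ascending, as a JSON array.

Build automaton:
Trie nodes:
  0='ε' goto d→1
  1='d' goto b→7 d→2
  2='dd' goto c→3
  3='ddc' goto d→4
  4='ddcd' goto d→5
  5='ddcdd' goto d→6
  6='ddcddd' goto ·  [P0 ends]
  7='db' goto d→8
  8='dbd' goto a→9
  9='dbda' goto ·  [P1 ends]

Failure links (BFS by depth):
  n1('d'): parent n0 fail=0; on 'd' 0 → fail=0;  out ∅∪∅=∅
  n2('dd'): parent n1 fail=0; on 'd' 0 → fail=1;  out ∅∪∅=∅
  n7('db'): parent n1 fail=0; on 'b' 0 → fail=0;  out ∅∪∅=∅
  n3('ddc'): parent n2 fail=1; on 'c' 1→0 → fail=0;  out ∅∪∅=∅
  n8('dbd'): parent n7 fail=0; on 'd' 0 → fail=1;  out ∅∪∅=∅
  n4('ddcd'): parent n3 fail=0; on 'd' 0 → fail=1;  out ∅∪∅=∅
  n9('dbda'): parent n8 fail=1; on 'a' 1→0 → fail=0;  out {1}∪∅={1}
  n5('ddcdd'): parent n4 fail=1; on 'd' 1 → fail=2;  out ∅∪∅=∅
  n6('ddcddd'): parent n5 fail=2; on 'd' 2→1 → fail=2;  out {0}∪∅={0}

Text stream:
pos 0 'c': at 0
pos 1 'd': at 1
pos 2 'e': at 0 (via fail)
pos 3 'c': at 0
pos 4 'a': at 0
pos 5 'a': at 0
pos 6 'd': at 1
pos 7 'b': at 7
pos 8 'd': at 8
pos 9 'a': at 9  ** P1@[6:9]
pos 10 'c': at 0 (via fail)
pos 11 'a': at 0
pos 12 'd': at 1
pos 13 'b': at 7
pos 14 'd': at 8
pos 15 'a': at 9  ** P1@[12:15]
pos 16 'd': at 1 (via fail)
pos 17 'd': at 2
pos 18 'c': at 3
pos 19 'd': at 4
pos 20 'd': at 5
pos 21 'd': at 6  ** P0@[16:21]
pos 22 'b': at 7 (via fail)
pos 23 'd': at 8

Result: [[9,1],[15,1],[21,0]]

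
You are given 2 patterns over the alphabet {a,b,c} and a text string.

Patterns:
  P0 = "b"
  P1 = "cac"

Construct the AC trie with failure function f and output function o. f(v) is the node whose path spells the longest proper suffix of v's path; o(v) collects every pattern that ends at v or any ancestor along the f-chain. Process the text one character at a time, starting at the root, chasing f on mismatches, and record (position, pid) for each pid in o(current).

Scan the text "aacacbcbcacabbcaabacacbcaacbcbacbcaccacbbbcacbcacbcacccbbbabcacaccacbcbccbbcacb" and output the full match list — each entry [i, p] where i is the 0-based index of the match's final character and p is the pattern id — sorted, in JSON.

Build:
Trie nodes:
  n0 'ε': b→1 c→2
  n1 'b': ·  ←P0
  n2 'c': a→3
  n3 'ca': c→4
  n4 'cac': ·  ←P1

Failure links (BFS by depth):
  fail(1) 'b': from fail(0)=0 chase 'b': 0 ⇒ 0;  out={0}∪out(0)={0}
  fail(2) 'c': from fail(0)=0 chase 'c': 0 ⇒ 0;  out=∅∪out(0)=∅
  fail(3) 'ca': from fail(2)=0 chase 'a': 0 ⇒ 0;  out=∅∪out(0)=∅
  fail(4) 'cac': from fail(3)=0 chase 'c': 0 ⇒ 2;  out={1}∪out(2)={1}

Scan:
i=0 'a': node 0→0
i=1 'a': node 0→0
i=2 'c': node 0→2
i=3 'a': node 2→3
i=4 'c': node 3→4  → match P1@[2:4]
i=5 'b': node 4→1 (via fail)  → match P0@[5:5]
i=6 'c': node 1→2 (via fail)
i=7 'b': node 2→1 (via fail)  → match P0@[7:7]
i=8 'c': node 1→2 (via fail)
i=9 'a': node 2→3
i=10 'c': node 3→4  → match P1@[8:10]
i=11 'a': node 4→3 (via fail)
i=12 'b': node 3→1 (via fail)  → match P0@[12:12]
i=13 'b': node 1→1 (via fail)  → match P0@[13:13]
i=14 'c': node 1→2 (via fail)
i=15 'a': node 2→3
i=16 'a': node 3→0 (via fail)
i=17 'b': node 0→1  → match P0@[17:17]
i=18 'a': node 1→0 (via fail)
i=19 'c': node 0→2
i=20 'a': node 2→3
i=21 'c': node 3→4  → match P1@[19:21]
i=22 'b': node 4→1 (via fail)  → match P0@[22:22]
i=23 'c': node 1→2 (via fail)
i=24 'a': node 2→3
i=25 'a': node 3→0 (via fail)
i=26 'c': node 0→2
i=27 'b': node 2→1 (via fail)  → match P0@[27:27]
i=28 'c': node 1→2 (via fail)
i=29 'b': node 2→1 (via fail)  → match P0@[29:29]
i=30 'a': node 1→0 (via fail)
i=31 'c': node 0→2
i=32 'b': node 2→1 (via fail)  → match P0@[32:32]
i=33 'c': node 1→2 (via fail)
i=34 'a': node 2→3
i=35 'c': node 3→4  → match P1@[33:35]
i=36 'c': node 4→2 (via fail)
i=37 'a': node 2→3
i=38 'c': node 3→4  → match P1@[36:38]
i=39 'b': node 4→1 (via fail)  → match P0@[39:39]
i=40 'b': node 1→1 (via fail)  → match P0@[40:40]
i=41 'b': node 1→1 (via fail)  → match P0@[41:41]
i=42 'c': node 1→2 (via fail)
i=43 'a': node 2→3
i=44 'c': node 3→4  → match P1@[42:44]
i=45 'b': node 4→1 (via fail)  → match P0@[45:45]
i=46 'c': node 1→2 (via fail)
i=47 'a': node 2→3
i=48 'c': node 3→4  → match P1@[46:48]
i=49 'b': node 4→1 (via fail)  → match P0@[49:49]
i=50 'c': node 1→2 (via fail)
i=51 'a': node 2→3
i=52 'c': node 3→4  → match P1@[50:52]
i=53 'c': node 4→2 (via fail)
i=54 'c': node 2→2 (via fail)
i=55 'b': node 2→1 (via fail)  → match P0@[55:55]
i=56 'b': node 1→1 (via fail)  → match P0@[56:56]
i=57 'b': node 1→1 (via fail)  → match P0@[57:57]
i=58 'a': node 1→0 (via fail)
i=59 'b': node 0→1  → match P0@[59:59]
i=60 'c': node 1→2 (via fail)
i=61 'a': node 2→3
i=62 'c': node 3→4  → match P1@[60:62]
i=63 'a': node 4→3 (via fail)
i=64 'c': node 3→4  → match P1@[62:64]
i=65 'c': node 4→2 (via fail)
i=66 'a': node 2→3
i=67 'c': node 3→4  → match P1@[65:67]
i=68 'b': node 4→1 (via fail)  → match P0@[68:68]
i=69 'c': node 1→2 (via fail)
i=70 'b': node 2→1 (via fail)  → match P0@[70:70]
i=71 'c': node 1→2 (via fail)
i=72 'c': node 2→2 (via fail)
i=73 'b': node 2→1 (via fail)  → match P0@[73:73]
i=74 'b': node 1→1 (via fail)  → match P0@[74:74]
i=75 'c': node 1→2 (via fail)
i=76 'a': node 2→3
i=77 'c': node 3→4  → match P1@[75:77]
i=78 'b': node 4→1 (via fail)  → match P0@[78:78]

All matches (sorted): [[4,1],[5,0],[7,0],[10,1],[12,0],[13,0],[17,0],[21,1],[22,0],[27,0],[29,0],[32,0],[35,1],[38,1],[39,0],[40,0],[41,0],[44,1],[45,0],[48,1],[49,0],[52,1],[55,0],[56,0],[57,0],[59,0],[62,1],[64,1],[67,1],[68,0],[70,0],[73,0],[74,0],[77,1],[78,0]]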